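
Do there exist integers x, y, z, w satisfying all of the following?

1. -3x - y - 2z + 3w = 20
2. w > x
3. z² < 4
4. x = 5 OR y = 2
Yes

Take x = 0, y = 2, z = 1, w = 8. Substituting into each constraint:
  (1) -3(0) + (-2) - 2(1) + 3(8) = 20 ✓
  (2) 8 > 0 ✓
  (3) z² = (1)² = 1, and 1 < 4 ✓
  (4) y = 2, target 2 ✓ (second branch holds)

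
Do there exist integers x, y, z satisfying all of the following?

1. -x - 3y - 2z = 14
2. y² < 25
Yes

Take x = -14, y = 0, z = 0. Substituting into each constraint:
  (1) 14 - 3(0) - 2(0) = 14 ✓
  (2) y² = (0)² = 0, and 0 < 25 ✓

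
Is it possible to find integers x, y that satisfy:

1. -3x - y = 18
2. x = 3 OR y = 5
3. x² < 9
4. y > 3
No

A contradictory subset is {-3x - y = 18, x = 3 OR y = 5, y > 3}. No integer assignment can satisfy these jointly:

  - -3x - y = 18: is a linear equation tying the variables together
  - x = 3 OR y = 5: forces a choice: either x = 3 or y = 5
  - y > 3: bounds one variable relative to a constant

Split on the disjunction (x = 3 OR y = 5):
  • If x = 3: the equation forces y = -27, which contradicts the bound y ≥ 4.
  • If y = 5: with y = 5, every remaining term of the linear equation is divisible by 3, so the left side is ≡ 0 (mod 3); but the right side 23 ≡ 2 (mod 3). No integers can satisfy it.
Both branches are infeasible, so the system has no integer solution.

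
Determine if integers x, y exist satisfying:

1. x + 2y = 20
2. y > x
Yes

Take x = 6, y = 7. Substituting into each constraint:
  (1) 6 + 2(7) = 20 ✓
  (2) 7 > 6 ✓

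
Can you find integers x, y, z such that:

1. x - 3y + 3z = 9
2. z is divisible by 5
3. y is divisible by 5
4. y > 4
Yes

Take x = 24, y = 5, z = 0. Substituting into each constraint:
  (1) 24 - 3(5) + 3(0) = 9 ✓
  (2) 0 = 5 × 0, remainder 0 ✓
  (3) 5 = 5 × 1, remainder 0 ✓
  (4) 5 > 4 ✓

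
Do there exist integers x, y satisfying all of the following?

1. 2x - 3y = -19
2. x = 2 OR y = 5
Yes

Take x = -2, y = 5. Substituting into each constraint:
  (1) 2(-2) - 3(5) = -19 ✓
  (2) y = 5, target 5 ✓ (second branch holds)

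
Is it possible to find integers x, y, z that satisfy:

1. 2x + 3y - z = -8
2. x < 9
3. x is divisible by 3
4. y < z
Yes

Take x = -3, y = 0, z = 2. Substituting into each constraint:
  (1) 2(-3) + 3(0) + (-2) = -8 ✓
  (2) -3 < 9 ✓
  (3) -3 = 3 × -1, remainder 0 ✓
  (4) 0 < 2 ✓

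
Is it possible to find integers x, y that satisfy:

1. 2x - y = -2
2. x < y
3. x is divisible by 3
Yes

Take x = 0, y = 2. Substituting into each constraint:
  (1) 2(0) + (-2) = -2 ✓
  (2) 0 < 2 ✓
  (3) 0 = 3 × 0, remainder 0 ✓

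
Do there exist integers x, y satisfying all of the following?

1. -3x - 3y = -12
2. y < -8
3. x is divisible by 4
Yes

Take x = 16, y = -12. Substituting into each constraint:
  (1) -3(16) - 3(-12) = -12 ✓
  (2) -12 < -8 ✓
  (3) 16 = 4 × 4, remainder 0 ✓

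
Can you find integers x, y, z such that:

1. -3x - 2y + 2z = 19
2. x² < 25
Yes

Take x = 1, y = -11, z = 0. Substituting into each constraint:
  (1) -3(1) - 2(-11) + 2(0) = 19 ✓
  (2) x² = (1)² = 1, and 1 < 25 ✓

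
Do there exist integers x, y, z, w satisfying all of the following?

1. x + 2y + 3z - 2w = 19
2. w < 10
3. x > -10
Yes

Take x = 0, y = 8, z = 1, w = 0. Substituting into each constraint:
  (1) 0 + 2(8) + 3(1) - 2(0) = 19 ✓
  (2) 0 < 10 ✓
  (3) 0 > -10 ✓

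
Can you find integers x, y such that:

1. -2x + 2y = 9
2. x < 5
No

Even the single constraint (-2x + 2y = 9) is infeasible over the integers.

  - -2x + 2y = 9: every term on the left is divisible by 2, so the LHS ≡ 0 (mod 2), but the RHS 9 is not — no integer solution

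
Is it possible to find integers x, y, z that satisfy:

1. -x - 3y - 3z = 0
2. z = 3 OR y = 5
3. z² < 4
Yes

Take x = -15, y = 5, z = 0. Substituting into each constraint:
  (1) 15 - 3(5) - 3(0) = 0 ✓
  (2) y = 5, target 5 ✓ (second branch holds)
  (3) z² = (0)² = 0, and 0 < 4 ✓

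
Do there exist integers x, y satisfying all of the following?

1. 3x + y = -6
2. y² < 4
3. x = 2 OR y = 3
No

The full constraint system is jointly infeasible over the integers. Each constraint and what it forces:

  - 3x + y = -6: is a linear equation tying the variables together
  - y² < 4: restricts y to |y| ≤ 1
  - x = 2 OR y = 3: forces a choice: either x = 2 or y = 3

Split on the disjunction (x = 2 OR y = 3):
  • If x = 2: the equation forces y = -12, but y² < 4 requires |y| ≤ 1.
  • If y = 3: this contradicts y² < 4, which requires |y| ≤ 1.
Both branches are infeasible, so the system has no integer solution.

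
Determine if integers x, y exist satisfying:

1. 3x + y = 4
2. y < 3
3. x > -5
Yes

Take x = 1, y = 1. Substituting into each constraint:
  (1) 3(1) + 1 = 4 ✓
  (2) 1 < 3 ✓
  (3) 1 > -5 ✓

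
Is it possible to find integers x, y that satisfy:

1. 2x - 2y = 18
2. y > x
No

The full constraint system is jointly infeasible over the integers. Each constraint and what it forces:

  - 2x - 2y = 18: is a linear equation tying the variables together
  - y > x: bounds one variable relative to another variable

From the equation, x − y = 9, i.e. y − x = -9; but y > x requires y − x ≥ 1. Contradiction.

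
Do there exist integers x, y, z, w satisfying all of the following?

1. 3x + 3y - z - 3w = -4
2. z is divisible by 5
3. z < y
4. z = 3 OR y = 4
Yes

Take x = 0, y = 4, z = -5, w = 7. Substituting into each constraint:
  (1) 3(0) + 3(4) + 5 - 3(7) = -4 ✓
  (2) -5 = 5 × -1, remainder 0 ✓
  (3) -5 < 4 ✓
  (4) y = 4, target 4 ✓ (second branch holds)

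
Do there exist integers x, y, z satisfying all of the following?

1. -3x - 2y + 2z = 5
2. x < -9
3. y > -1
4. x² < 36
No

A contradictory subset is {x < -9, x² < 36}. No integer assignment can satisfy these jointly:

  - x < -9: bounds one variable relative to a constant
  - x² < 36: restricts x to |x| ≤ 5

Direct contradiction: the bounds on x require x ≥ -5 and x ≤ -10 simultaneously, which is empty.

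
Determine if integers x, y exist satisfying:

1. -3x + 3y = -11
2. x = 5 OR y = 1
No

Even the single constraint (-3x + 3y = -11) is infeasible over the integers.

  - -3x + 3y = -11: every term on the left is divisible by 3, so the LHS ≡ 0 (mod 3), but the RHS -11 is not — no integer solution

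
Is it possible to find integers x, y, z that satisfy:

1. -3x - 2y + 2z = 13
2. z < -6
Yes

Take x = -9, y = 0, z = -7. Substituting into each constraint:
  (1) -3(-9) - 2(0) + 2(-7) = 13 ✓
  (2) -7 < -6 ✓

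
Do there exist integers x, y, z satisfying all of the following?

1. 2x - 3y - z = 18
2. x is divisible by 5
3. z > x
Yes

Take x = 0, y = -7, z = 3. Substituting into each constraint:
  (1) 2(0) - 3(-7) + (-3) = 18 ✓
  (2) 0 = 5 × 0, remainder 0 ✓
  (3) 3 > 0 ✓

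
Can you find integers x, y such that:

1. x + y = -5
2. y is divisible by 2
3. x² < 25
Yes

Take x = 1, y = -6. Substituting into each constraint:
  (1) 1 + (-6) = -5 ✓
  (2) -6 = 2 × -3, remainder 0 ✓
  (3) x² = (1)² = 1, and 1 < 25 ✓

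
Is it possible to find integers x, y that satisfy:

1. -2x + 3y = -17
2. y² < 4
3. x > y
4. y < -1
No

A contradictory subset is {y² < 4, y < -1}. No integer assignment can satisfy these jointly:

  - y² < 4: restricts y to |y| ≤ 1
  - y < -1: bounds one variable relative to a constant

Direct contradiction: the bounds on y require y ≥ -1 and y ≤ -2 simultaneously, which is empty.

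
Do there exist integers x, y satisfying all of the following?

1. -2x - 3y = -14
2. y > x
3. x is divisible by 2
Yes

Take x = -2, y = 6. Substituting into each constraint:
  (1) -2(-2) - 3(6) = -14 ✓
  (2) 6 > -2 ✓
  (3) -2 = 2 × -1, remainder 0 ✓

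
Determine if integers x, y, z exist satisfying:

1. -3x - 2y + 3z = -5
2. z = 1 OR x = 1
Yes

Take x = 0, y = 4, z = 1. Substituting into each constraint:
  (1) -3(0) - 2(4) + 3(1) = -5 ✓
  (2) z = 1, target 1 ✓ (first branch holds)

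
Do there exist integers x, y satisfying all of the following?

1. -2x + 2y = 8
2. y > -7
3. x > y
No

A contradictory subset is {-2x + 2y = 8, x > y}. No integer assignment can satisfy these jointly:

  - -2x + 2y = 8: is a linear equation tying the variables together
  - x > y: bounds one variable relative to another variable

From the equation, x − y = -4, i.e. x − y = -4; but x > y requires x − y ≥ 1. Contradiction.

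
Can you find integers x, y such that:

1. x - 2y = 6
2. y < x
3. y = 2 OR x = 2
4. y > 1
Yes

Take x = 10, y = 2. Substituting into each constraint:
  (1) 10 - 2(2) = 6 ✓
  (2) 2 < 10 ✓
  (3) y = 2, target 2 ✓ (first branch holds)
  (4) 2 > 1 ✓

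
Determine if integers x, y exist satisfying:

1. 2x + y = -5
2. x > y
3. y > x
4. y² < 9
No

A contradictory subset is {x > y, y > x}. No integer assignment can satisfy these jointly:

  - x > y: bounds one variable relative to another variable
  - y > x: bounds one variable relative to another variable

Direct contradiction: x > y and y > x cannot both hold.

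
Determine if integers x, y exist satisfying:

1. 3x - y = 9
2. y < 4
Yes

Take x = 0, y = -9. Substituting into each constraint:
  (1) 3(0) + 9 = 9 ✓
  (2) -9 < 4 ✓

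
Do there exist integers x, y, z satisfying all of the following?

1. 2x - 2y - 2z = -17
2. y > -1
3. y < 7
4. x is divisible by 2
No

Even the single constraint (2x - 2y - 2z = -17) is infeasible over the integers.

  - 2x - 2y - 2z = -17: every term on the left is divisible by 2, so the LHS ≡ 0 (mod 2), but the RHS -17 is not — no integer solution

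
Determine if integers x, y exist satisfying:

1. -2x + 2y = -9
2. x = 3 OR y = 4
No

Even the single constraint (-2x + 2y = -9) is infeasible over the integers.

  - -2x + 2y = -9: every term on the left is divisible by 2, so the LHS ≡ 0 (mod 2), but the RHS -9 is not — no integer solution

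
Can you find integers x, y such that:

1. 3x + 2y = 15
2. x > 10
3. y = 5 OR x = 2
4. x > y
No

A contradictory subset is {3x + 2y = 15, x > 10, y = 5 OR x = 2}. No integer assignment can satisfy these jointly:

  - 3x + 2y = 15: is a linear equation tying the variables together
  - x > 10: bounds one variable relative to a constant
  - y = 5 OR x = 2: forces a choice: either y = 5 or x = 2

Split on the disjunction (y = 5 OR x = 2):
  • If y = 5: with y = 5, every remaining term of the linear equation is divisible by 3, so the left side is ≡ 0 (mod 3); but the right side 5 ≡ 2 (mod 3). No integers can satisfy it.
  • If x = 2: this contradicts the bound x ≥ 11.
Both branches are infeasible, so the system has no integer solution.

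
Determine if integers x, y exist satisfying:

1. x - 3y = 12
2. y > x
Yes

Take x = -9, y = -7. Substituting into each constraint:
  (1) (-9) - 3(-7) = 12 ✓
  (2) -7 > -9 ✓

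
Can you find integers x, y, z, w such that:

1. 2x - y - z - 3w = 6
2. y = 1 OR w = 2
Yes

Take x = 0, y = -12, z = 0, w = 2. Substituting into each constraint:
  (1) 2(0) + 12 + 0 - 3(2) = 6 ✓
  (2) w = 2, target 2 ✓ (second branch holds)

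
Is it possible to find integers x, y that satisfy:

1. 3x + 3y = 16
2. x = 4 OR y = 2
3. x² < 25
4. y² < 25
No

Even the single constraint (3x + 3y = 16) is infeasible over the integers.

  - 3x + 3y = 16: every term on the left is divisible by 3, so the LHS ≡ 0 (mod 3), but the RHS 16 is not — no integer solution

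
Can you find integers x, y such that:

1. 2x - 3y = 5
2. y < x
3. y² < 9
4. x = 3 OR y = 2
No

A contradictory subset is {2x - 3y = 5, x = 3 OR y = 2}. No integer assignment can satisfy these jointly:

  - 2x - 3y = 5: is a linear equation tying the variables together
  - x = 3 OR y = 2: forces a choice: either x = 3 or y = 2

Split on the disjunction (x = 3 OR y = 2):
  • If x = 3: with x = 3, every remaining term of the linear equation is divisible by 3, so the left side is ≡ 0 (mod 3); but the right side -1 ≡ 2 (mod 3). No integers can satisfy it.
  • If y = 2: with y = 2, every remaining term of the linear equation is divisible by 2, so the left side is ≡ 0 (mod 2); but the right side 11 ≡ 1 (mod 2). No integers can satisfy it.
Both branches are infeasible, so the system has no integer solution.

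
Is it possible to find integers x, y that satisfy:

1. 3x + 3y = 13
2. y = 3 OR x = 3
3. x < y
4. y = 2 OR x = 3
No

Even the single constraint (3x + 3y = 13) is infeasible over the integers.

  - 3x + 3y = 13: every term on the left is divisible by 3, so the LHS ≡ 0 (mod 3), but the RHS 13 is not — no integer solution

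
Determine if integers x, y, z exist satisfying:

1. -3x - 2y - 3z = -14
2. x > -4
Yes

Take x = 0, y = 1, z = 4. Substituting into each constraint:
  (1) -3(0) - 2(1) - 3(4) = -14 ✓
  (2) 0 > -4 ✓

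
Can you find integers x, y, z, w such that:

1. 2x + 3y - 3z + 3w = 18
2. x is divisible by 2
Yes

Take x = 0, y = 6, z = 0, w = 0. Substituting into each constraint:
  (1) 2(0) + 3(6) - 3(0) + 3(0) = 18 ✓
  (2) 0 = 2 × 0, remainder 0 ✓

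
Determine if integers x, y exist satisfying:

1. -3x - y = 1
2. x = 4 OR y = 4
Yes

Take x = 4, y = -13. Substituting into each constraint:
  (1) -3(4) + 13 = 1 ✓
  (2) x = 4, target 4 ✓ (first branch holds)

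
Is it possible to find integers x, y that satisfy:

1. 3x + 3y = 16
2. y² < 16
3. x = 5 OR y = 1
No

Even the single constraint (3x + 3y = 16) is infeasible over the integers.

  - 3x + 3y = 16: every term on the left is divisible by 3, so the LHS ≡ 0 (mod 3), but the RHS 16 is not — no integer solution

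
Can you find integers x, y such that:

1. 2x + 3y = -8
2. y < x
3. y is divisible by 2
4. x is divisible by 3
No

A contradictory subset is {2x + 3y = -8, x is divisible by 3}. No integer assignment can satisfy these jointly:

  - 2x + 3y = -8: is a linear equation tying the variables together
  - x is divisible by 3: restricts x to multiples of 3

Modular obstruction: writing x = 3x', every remaining term of the linear equation is divisible by 3, so the left side is ≡ 0 (mod 3); but the right side -8 ≡ 1 (mod 3). No integers can satisfy it.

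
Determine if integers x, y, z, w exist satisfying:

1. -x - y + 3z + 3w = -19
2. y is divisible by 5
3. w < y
Yes

Take x = 1, y = 0, z = -5, w = -1. Substituting into each constraint:
  (1) (-1) + 0 + 3(-5) + 3(-1) = -19 ✓
  (2) 0 = 5 × 0, remainder 0 ✓
  (3) -1 < 0 ✓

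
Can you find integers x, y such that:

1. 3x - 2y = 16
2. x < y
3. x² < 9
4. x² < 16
No

A contradictory subset is {3x - 2y = 16, x < y, x² < 9}. No integer assignment can satisfy these jointly:

  - 3x - 2y = 16: is a linear equation tying the variables together
  - x < y: bounds one variable relative to another variable
  - x² < 9: restricts x to |x| ≤ 2

Propagating the comparison: y > x and x ≥ -2 give y ≥ -1. Range argument: with x ∈ [-2, 2], y ∈ [-1, ∞], the left side of the equation is at most 8, but the right side is 16 > 8. No integer solution exists.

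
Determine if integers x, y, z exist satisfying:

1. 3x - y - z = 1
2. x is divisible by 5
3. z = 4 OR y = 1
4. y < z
Yes

Take x = 0, y = -5, z = 4. Substituting into each constraint:
  (1) 3(0) + 5 + (-4) = 1 ✓
  (2) 0 = 5 × 0, remainder 0 ✓
  (3) z = 4, target 4 ✓ (first branch holds)
  (4) -5 < 4 ✓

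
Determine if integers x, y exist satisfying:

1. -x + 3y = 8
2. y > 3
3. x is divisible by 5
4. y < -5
No

A contradictory subset is {y > 3, y < -5}. No integer assignment can satisfy these jointly:

  - y > 3: bounds one variable relative to a constant
  - y < -5: bounds one variable relative to a constant

Direct contradiction: the bounds on y require y ≥ 4 and y ≤ -6 simultaneously, which is empty.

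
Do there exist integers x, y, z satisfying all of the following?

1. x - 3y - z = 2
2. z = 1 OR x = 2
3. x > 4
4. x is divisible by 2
Yes

Take x = 6, y = 1, z = 1. Substituting into each constraint:
  (1) 6 - 3(1) + (-1) = 2 ✓
  (2) z = 1, target 1 ✓ (first branch holds)
  (3) 6 > 4 ✓
  (4) 6 = 2 × 3, remainder 0 ✓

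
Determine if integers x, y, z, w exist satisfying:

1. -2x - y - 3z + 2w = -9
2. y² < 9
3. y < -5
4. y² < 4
No

A contradictory subset is {y < -5, y² < 4}. No integer assignment can satisfy these jointly:

  - y < -5: bounds one variable relative to a constant
  - y² < 4: restricts y to |y| ≤ 1

Direct contradiction: the bounds on y require y ≥ -1 and y ≤ -6 simultaneously, which is empty.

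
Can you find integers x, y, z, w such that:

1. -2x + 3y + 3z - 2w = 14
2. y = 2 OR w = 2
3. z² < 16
Yes

Take x = -9, y = 0, z = 0, w = 2. Substituting into each constraint:
  (1) -2(-9) + 3(0) + 3(0) - 2(2) = 14 ✓
  (2) w = 2, target 2 ✓ (second branch holds)
  (3) z² = (0)² = 0, and 0 < 16 ✓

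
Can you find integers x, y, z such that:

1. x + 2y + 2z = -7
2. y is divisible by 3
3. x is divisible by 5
Yes

Take x = -5, y = 0, z = -1. Substituting into each constraint:
  (1) (-5) + 2(0) + 2(-1) = -7 ✓
  (2) 0 = 3 × 0, remainder 0 ✓
  (3) -5 = 5 × -1, remainder 0 ✓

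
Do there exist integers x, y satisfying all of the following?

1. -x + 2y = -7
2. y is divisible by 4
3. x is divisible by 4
No

A contradictory subset is {-x + 2y = -7, x is divisible by 4}. No integer assignment can satisfy these jointly:

  - -x + 2y = -7: is a linear equation tying the variables together
  - x is divisible by 4: restricts x to multiples of 4

Modular obstruction: writing x = 4x', every remaining term of the linear equation is divisible by 2, so the left side is ≡ 0 (mod 2); but the right side -7 ≡ 1 (mod 2). No integers can satisfy it.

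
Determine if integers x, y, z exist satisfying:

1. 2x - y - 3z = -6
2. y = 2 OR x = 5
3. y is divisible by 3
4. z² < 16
No

A contradictory subset is {2x - y - 3z = -6, y = 2 OR x = 5, y is divisible by 3}. No integer assignment can satisfy these jointly:

  - 2x - y - 3z = -6: is a linear equation tying the variables together
  - y = 2 OR x = 5: forces a choice: either y = 2 or x = 5
  - y is divisible by 3: restricts y to multiples of 3

Split on the disjunction (y = 2 OR x = 5):
  • If y = 2: this contradicts the divisibility constraint — 2 is not a multiple of 3.
  • If x = 5: with x = 5, writing y = 3y', every remaining term of the linear equation is divisible by 3, so the left side is ≡ 0 (mod 3); but the right side -16 ≡ 2 (mod 3). No integers can satisfy it.
Both branches are infeasible, so the system has no integer solution.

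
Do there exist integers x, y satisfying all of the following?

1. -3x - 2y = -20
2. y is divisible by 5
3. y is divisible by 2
Yes

Take x = -20, y = 40. Substituting into each constraint:
  (1) -3(-20) - 2(40) = -20 ✓
  (2) 40 = 5 × 8, remainder 0 ✓
  (3) 40 = 2 × 20, remainder 0 ✓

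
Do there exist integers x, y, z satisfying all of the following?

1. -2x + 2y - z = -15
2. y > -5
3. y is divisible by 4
Yes

Take x = 7, y = 0, z = 1. Substituting into each constraint:
  (1) -2(7) + 2(0) + (-1) = -15 ✓
  (2) 0 > -5 ✓
  (3) 0 = 4 × 0, remainder 0 ✓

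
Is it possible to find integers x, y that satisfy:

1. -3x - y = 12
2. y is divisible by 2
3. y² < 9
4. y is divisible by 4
Yes

Take x = -4, y = 0. Substituting into each constraint:
  (1) -3(-4) + 0 = 12 ✓
  (2) 0 = 2 × 0, remainder 0 ✓
  (3) y² = (0)² = 0, and 0 < 9 ✓
  (4) 0 = 4 × 0, remainder 0 ✓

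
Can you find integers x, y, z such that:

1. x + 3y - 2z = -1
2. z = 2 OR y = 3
Yes

Take x = 0, y = 3, z = 5. Substituting into each constraint:
  (1) 0 + 3(3) - 2(5) = -1 ✓
  (2) y = 3, target 3 ✓ (second branch holds)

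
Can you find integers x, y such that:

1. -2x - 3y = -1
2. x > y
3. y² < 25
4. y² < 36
Yes

Take x = 2, y = -1. Substituting into each constraint:
  (1) -2(2) - 3(-1) = -1 ✓
  (2) 2 > -1 ✓
  (3) y² = (-1)² = 1, and 1 < 25 ✓
  (4) y² = (-1)² = 1, and 1 < 36 ✓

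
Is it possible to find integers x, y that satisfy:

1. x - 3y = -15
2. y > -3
Yes

Take x = 0, y = 5. Substituting into each constraint:
  (1) 0 - 3(5) = -15 ✓
  (2) 5 > -3 ✓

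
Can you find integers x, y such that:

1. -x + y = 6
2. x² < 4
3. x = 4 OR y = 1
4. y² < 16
No

A contradictory subset is {-x + y = 6, x² < 4, x = 4 OR y = 1}. No integer assignment can satisfy these jointly:

  - -x + y = 6: is a linear equation tying the variables together
  - x² < 4: restricts x to |x| ≤ 1
  - x = 4 OR y = 1: forces a choice: either x = 4 or y = 1

Split on the disjunction (x = 4 OR y = 1):
  • If x = 4: this contradicts x² < 4, which requires |x| ≤ 1.
  • If y = 1: the equation forces x = -5, but x² < 4 requires |x| ≤ 1.
Both branches are infeasible, so the system has no integer solution.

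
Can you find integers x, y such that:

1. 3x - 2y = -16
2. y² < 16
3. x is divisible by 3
Yes

Take x = -6, y = -1. Substituting into each constraint:
  (1) 3(-6) - 2(-1) = -16 ✓
  (2) y² = (-1)² = 1, and 1 < 16 ✓
  (3) -6 = 3 × -2, remainder 0 ✓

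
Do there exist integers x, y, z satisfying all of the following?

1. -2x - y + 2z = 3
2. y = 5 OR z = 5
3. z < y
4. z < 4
Yes

Take x = -4, y = 5, z = 0. Substituting into each constraint:
  (1) -2(-4) + (-5) + 2(0) = 3 ✓
  (2) y = 5, target 5 ✓ (first branch holds)
  (3) 0 < 5 ✓
  (4) 0 < 4 ✓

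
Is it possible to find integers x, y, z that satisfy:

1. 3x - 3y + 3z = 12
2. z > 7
Yes

Take x = -4, y = 0, z = 8. Substituting into each constraint:
  (1) 3(-4) - 3(0) + 3(8) = 12 ✓
  (2) 8 > 7 ✓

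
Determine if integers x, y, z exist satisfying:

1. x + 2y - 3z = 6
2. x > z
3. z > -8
Yes

Take x = 2, y = 2, z = 0. Substituting into each constraint:
  (1) 2 + 2(2) - 3(0) = 6 ✓
  (2) 2 > 0 ✓
  (3) 0 > -8 ✓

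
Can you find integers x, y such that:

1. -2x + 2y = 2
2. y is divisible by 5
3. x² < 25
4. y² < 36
Yes

Take x = -1, y = 0. Substituting into each constraint:
  (1) -2(-1) + 2(0) = 2 ✓
  (2) 0 = 5 × 0, remainder 0 ✓
  (3) x² = (-1)² = 1, and 1 < 25 ✓
  (4) y² = (0)² = 0, and 0 < 36 ✓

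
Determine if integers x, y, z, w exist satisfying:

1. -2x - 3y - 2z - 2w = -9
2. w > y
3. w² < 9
Yes

Take x = 1, y = 1, z = 0, w = 2. Substituting into each constraint:
  (1) -2(1) - 3(1) - 2(0) - 2(2) = -9 ✓
  (2) 2 > 1 ✓
  (3) w² = (2)² = 4, and 4 < 9 ✓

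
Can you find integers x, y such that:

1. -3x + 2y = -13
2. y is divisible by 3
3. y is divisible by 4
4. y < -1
No

A contradictory subset is {-3x + 2y = -13, y is divisible by 3}. No integer assignment can satisfy these jointly:

  - -3x + 2y = -13: is a linear equation tying the variables together
  - y is divisible by 3: restricts y to multiples of 3

Modular obstruction: writing y = 3y', every remaining term of the linear equation is divisible by 3, so the left side is ≡ 0 (mod 3); but the right side -13 ≡ 2 (mod 3). No integers can satisfy it.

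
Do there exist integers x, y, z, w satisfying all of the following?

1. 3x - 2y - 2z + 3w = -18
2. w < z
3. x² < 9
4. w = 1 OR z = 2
Yes

Take x = -1, y = -2, z = 2, w = -5. Substituting into each constraint:
  (1) 3(-1) - 2(-2) - 2(2) + 3(-5) = -18 ✓
  (2) -5 < 2 ✓
  (3) x² = (-1)² = 1, and 1 < 9 ✓
  (4) z = 2, target 2 ✓ (second branch holds)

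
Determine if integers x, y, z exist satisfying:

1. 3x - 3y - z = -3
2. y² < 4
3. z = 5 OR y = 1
Yes

Take x = 0, y = 1, z = 0. Substituting into each constraint:
  (1) 3(0) - 3(1) + 0 = -3 ✓
  (2) y² = (1)² = 1, and 1 < 4 ✓
  (3) y = 1, target 1 ✓ (second branch holds)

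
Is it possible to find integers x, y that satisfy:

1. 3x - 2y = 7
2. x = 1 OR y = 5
Yes

Take x = 1, y = -2. Substituting into each constraint:
  (1) 3(1) - 2(-2) = 7 ✓
  (2) x = 1, target 1 ✓ (first branch holds)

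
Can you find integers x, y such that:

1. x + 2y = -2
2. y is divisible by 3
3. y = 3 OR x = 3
Yes

Take x = -8, y = 3. Substituting into each constraint:
  (1) (-8) + 2(3) = -2 ✓
  (2) 3 = 3 × 1, remainder 0 ✓
  (3) y = 3, target 3 ✓ (first branch holds)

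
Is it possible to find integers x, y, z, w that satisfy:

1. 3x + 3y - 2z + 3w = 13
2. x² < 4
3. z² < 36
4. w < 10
Yes

Take x = 0, y = 0, z = 1, w = 5. Substituting into each constraint:
  (1) 3(0) + 3(0) - 2(1) + 3(5) = 13 ✓
  (2) x² = (0)² = 0, and 0 < 4 ✓
  (3) z² = (1)² = 1, and 1 < 36 ✓
  (4) 5 < 10 ✓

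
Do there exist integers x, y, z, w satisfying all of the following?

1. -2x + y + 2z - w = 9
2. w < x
Yes

Take x = 0, y = 8, z = 0, w = -1. Substituting into each constraint:
  (1) -2(0) + 8 + 2(0) + 1 = 9 ✓
  (2) -1 < 0 ✓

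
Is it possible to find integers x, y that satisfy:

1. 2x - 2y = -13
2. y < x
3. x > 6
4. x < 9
No

Even the single constraint (2x - 2y = -13) is infeasible over the integers.

  - 2x - 2y = -13: every term on the left is divisible by 2, so the LHS ≡ 0 (mod 2), but the RHS -13 is not — no integer solution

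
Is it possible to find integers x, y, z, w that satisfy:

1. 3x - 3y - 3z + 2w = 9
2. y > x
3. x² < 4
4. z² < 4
Yes

Take x = 0, y = 1, z = 0, w = 6. Substituting into each constraint:
  (1) 3(0) - 3(1) - 3(0) + 2(6) = 9 ✓
  (2) 1 > 0 ✓
  (3) x² = (0)² = 0, and 0 < 4 ✓
  (4) z² = (0)² = 0, and 0 < 4 ✓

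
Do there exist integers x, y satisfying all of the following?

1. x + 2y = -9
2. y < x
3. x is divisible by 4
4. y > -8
No

A contradictory subset is {x + 2y = -9, x is divisible by 4}. No integer assignment can satisfy these jointly:

  - x + 2y = -9: is a linear equation tying the variables together
  - x is divisible by 4: restricts x to multiples of 4

Modular obstruction: writing x = 4x', every remaining term of the linear equation is divisible by 2, so the left side is ≡ 0 (mod 2); but the right side -9 ≡ 1 (mod 2). No integers can satisfy it.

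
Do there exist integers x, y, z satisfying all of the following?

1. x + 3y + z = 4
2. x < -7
Yes

Take x = -8, y = 4, z = 0. Substituting into each constraint:
  (1) (-8) + 3(4) + 0 = 4 ✓
  (2) -8 < -7 ✓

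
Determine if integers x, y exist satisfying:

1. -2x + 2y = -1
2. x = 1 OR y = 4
No

Even the single constraint (-2x + 2y = -1) is infeasible over the integers.

  - -2x + 2y = -1: every term on the left is divisible by 2, so the LHS ≡ 0 (mod 2), but the RHS -1 is not — no integer solution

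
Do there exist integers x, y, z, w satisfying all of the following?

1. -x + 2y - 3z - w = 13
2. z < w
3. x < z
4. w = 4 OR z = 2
Yes

Take x = 1, y = 12, z = 2, w = 4. Substituting into each constraint:
  (1) (-1) + 2(12) - 3(2) + (-4) = 13 ✓
  (2) 2 < 4 ✓
  (3) 1 < 2 ✓
  (4) w = 4, target 4 ✓ (first branch holds)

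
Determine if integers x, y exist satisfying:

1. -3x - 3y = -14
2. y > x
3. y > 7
No

Even the single constraint (-3x - 3y = -14) is infeasible over the integers.

  - -3x - 3y = -14: every term on the left is divisible by 3, so the LHS ≡ 0 (mod 3), but the RHS -14 is not — no integer solution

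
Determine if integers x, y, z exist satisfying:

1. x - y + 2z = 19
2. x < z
Yes

Take x = -1, y = -20, z = 0. Substituting into each constraint:
  (1) (-1) + 20 + 2(0) = 19 ✓
  (2) -1 < 0 ✓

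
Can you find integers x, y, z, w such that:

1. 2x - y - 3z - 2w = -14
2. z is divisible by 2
Yes

Take x = 0, y = 0, z = 0, w = 7. Substituting into each constraint:
  (1) 2(0) + 0 - 3(0) - 2(7) = -14 ✓
  (2) 0 = 2 × 0, remainder 0 ✓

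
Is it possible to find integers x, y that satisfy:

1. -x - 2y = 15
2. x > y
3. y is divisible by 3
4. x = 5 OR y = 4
No

The full constraint system is jointly infeasible over the integers. Each constraint and what it forces:

  - -x - 2y = 15: is a linear equation tying the variables together
  - x > y: bounds one variable relative to another variable
  - y is divisible by 3: restricts y to multiples of 3
  - x = 5 OR y = 4: forces a choice: either x = 5 or y = 4

Split on the disjunction (x = 5 OR y = 4):
  • If x = 5: with x = 5, writing y = 3y', every remaining term of the linear equation is divisible by 6, so the left side is ≡ 0 (mod 6); but the right side 20 ≡ 2 (mod 6). No integers can satisfy it.
  • If y = 4: this contradicts the divisibility constraint — 4 is not a multiple of 3.
Both branches are infeasible, so the system has no integer solution.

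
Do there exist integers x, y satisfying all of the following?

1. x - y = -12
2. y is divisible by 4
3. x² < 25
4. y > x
Yes

Take x = 4, y = 16. Substituting into each constraint:
  (1) 4 + (-16) = -12 ✓
  (2) 16 = 4 × 4, remainder 0 ✓
  (3) x² = (4)² = 16, and 16 < 25 ✓
  (4) 16 > 4 ✓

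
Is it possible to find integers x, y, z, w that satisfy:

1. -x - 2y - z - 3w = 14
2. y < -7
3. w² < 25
Yes

Take x = 0, y = -8, z = 2, w = 0. Substituting into each constraint:
  (1) 0 - 2(-8) + (-2) - 3(0) = 14 ✓
  (2) -8 < -7 ✓
  (3) w² = (0)² = 0, and 0 < 25 ✓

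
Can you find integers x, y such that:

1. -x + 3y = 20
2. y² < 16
Yes

Take x = -20, y = 0. Substituting into each constraint:
  (1) 20 + 3(0) = 20 ✓
  (2) y² = (0)² = 0, and 0 < 16 ✓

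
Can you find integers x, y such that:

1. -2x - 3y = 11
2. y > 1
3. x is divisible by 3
No

A contradictory subset is {-2x - 3y = 11, x is divisible by 3}. No integer assignment can satisfy these jointly:

  - -2x - 3y = 11: is a linear equation tying the variables together
  - x is divisible by 3: restricts x to multiples of 3

Modular obstruction: writing x = 3x', every remaining term of the linear equation is divisible by 3, so the left side is ≡ 0 (mod 3); but the right side 11 ≡ 2 (mod 3). No integers can satisfy it.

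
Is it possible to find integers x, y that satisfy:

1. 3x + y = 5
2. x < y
Yes

Take x = 1, y = 2. Substituting into each constraint:
  (1) 3(1) + 2 = 5 ✓
  (2) 1 < 2 ✓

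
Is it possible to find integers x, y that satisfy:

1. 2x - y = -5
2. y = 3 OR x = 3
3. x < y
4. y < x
No

A contradictory subset is {x < y, y < x}. No integer assignment can satisfy these jointly:

  - x < y: bounds one variable relative to another variable
  - y < x: bounds one variable relative to another variable

Direct contradiction: y > x and x > y cannot both hold.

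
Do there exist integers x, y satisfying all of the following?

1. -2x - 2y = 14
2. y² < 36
Yes

Take x = -7, y = 0. Substituting into each constraint:
  (1) -2(-7) - 2(0) = 14 ✓
  (2) y² = (0)² = 0, and 0 < 36 ✓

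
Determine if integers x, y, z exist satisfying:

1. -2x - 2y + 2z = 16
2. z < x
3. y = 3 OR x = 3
Yes

Take x = 3, y = -9, z = 2. Substituting into each constraint:
  (1) -2(3) - 2(-9) + 2(2) = 16 ✓
  (2) 2 < 3 ✓
  (3) x = 3, target 3 ✓ (second branch holds)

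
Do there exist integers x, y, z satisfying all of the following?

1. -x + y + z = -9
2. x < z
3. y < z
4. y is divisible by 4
Yes

Take x = -3, y = -12, z = 0. Substituting into each constraint:
  (1) 3 + (-12) + 0 = -9 ✓
  (2) -3 < 0 ✓
  (3) -12 < 0 ✓
  (4) -12 = 4 × -3, remainder 0 ✓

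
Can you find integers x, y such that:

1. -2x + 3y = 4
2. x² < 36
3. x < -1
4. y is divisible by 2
Yes

Take x = -2, y = 0. Substituting into each constraint:
  (1) -2(-2) + 3(0) = 4 ✓
  (2) x² = (-2)² = 4, and 4 < 36 ✓
  (3) -2 < -1 ✓
  (4) 0 = 2 × 0, remainder 0 ✓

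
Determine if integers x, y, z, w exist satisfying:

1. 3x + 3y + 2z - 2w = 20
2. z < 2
Yes

Take x = 6, y = 0, z = 1, w = 0. Substituting into each constraint:
  (1) 3(6) + 3(0) + 2(1) - 2(0) = 20 ✓
  (2) 1 < 2 ✓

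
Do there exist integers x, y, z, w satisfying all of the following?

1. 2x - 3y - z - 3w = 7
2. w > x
Yes

Take x = 2, y = -4, z = 0, w = 3. Substituting into each constraint:
  (1) 2(2) - 3(-4) + 0 - 3(3) = 7 ✓
  (2) 3 > 2 ✓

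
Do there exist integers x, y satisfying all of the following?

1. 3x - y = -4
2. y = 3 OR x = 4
Yes

Take x = 4, y = 16. Substituting into each constraint:
  (1) 3(4) + (-16) = -4 ✓
  (2) x = 4, target 4 ✓ (second branch holds)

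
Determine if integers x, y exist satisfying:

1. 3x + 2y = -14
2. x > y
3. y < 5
Yes

Take x = -2, y = -4. Substituting into each constraint:
  (1) 3(-2) + 2(-4) = -14 ✓
  (2) -2 > -4 ✓
  (3) -4 < 5 ✓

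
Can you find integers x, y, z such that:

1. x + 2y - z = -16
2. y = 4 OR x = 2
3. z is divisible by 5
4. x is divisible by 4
Yes

Take x = 16, y = 4, z = 40. Substituting into each constraint:
  (1) 16 + 2(4) + (-40) = -16 ✓
  (2) y = 4, target 4 ✓ (first branch holds)
  (3) 40 = 5 × 8, remainder 0 ✓
  (4) 16 = 4 × 4, remainder 0 ✓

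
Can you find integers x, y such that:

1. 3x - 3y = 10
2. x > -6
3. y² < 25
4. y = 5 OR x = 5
No

Even the single constraint (3x - 3y = 10) is infeasible over the integers.

  - 3x - 3y = 10: every term on the left is divisible by 3, so the LHS ≡ 0 (mod 3), but the RHS 10 is not — no integer solution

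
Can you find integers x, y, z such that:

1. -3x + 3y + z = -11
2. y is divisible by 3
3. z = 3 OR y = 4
No

The full constraint system is jointly infeasible over the integers. Each constraint and what it forces:

  - -3x + 3y + z = -11: is a linear equation tying the variables together
  - y is divisible by 3: restricts y to multiples of 3
  - z = 3 OR y = 4: forces a choice: either z = 3 or y = 4

Split on the disjunction (z = 3 OR y = 4):
  • If z = 3: with z = 3, writing y = 3y', every remaining term of the linear equation is divisible by 3, so the left side is ≡ 0 (mod 3); but the right side -14 ≡ 1 (mod 3). No integers can satisfy it.
  • If y = 4: this contradicts the divisibility constraint — 4 is not a multiple of 3.
Both branches are infeasible, so the system has no integer solution.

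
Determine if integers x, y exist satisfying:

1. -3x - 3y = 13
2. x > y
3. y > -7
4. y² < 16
No

Even the single constraint (-3x - 3y = 13) is infeasible over the integers.

  - -3x - 3y = 13: every term on the left is divisible by 3, so the LHS ≡ 0 (mod 3), but the RHS 13 is not — no integer solution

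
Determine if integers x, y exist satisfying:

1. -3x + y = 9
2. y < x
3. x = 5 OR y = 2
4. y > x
No

A contradictory subset is {y < x, y > x}. No integer assignment can satisfy these jointly:

  - y < x: bounds one variable relative to another variable
  - y > x: bounds one variable relative to another variable

Direct contradiction: x > y and y > x cannot both hold.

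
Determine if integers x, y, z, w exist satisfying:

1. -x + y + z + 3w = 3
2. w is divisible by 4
Yes

Take x = 0, y = 0, z = 3, w = 0. Substituting into each constraint:
  (1) 0 + 0 + 3 + 3(0) = 3 ✓
  (2) 0 = 4 × 0, remainder 0 ✓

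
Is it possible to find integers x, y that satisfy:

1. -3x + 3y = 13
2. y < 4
No

Even the single constraint (-3x + 3y = 13) is infeasible over the integers.

  - -3x + 3y = 13: every term on the left is divisible by 3, so the LHS ≡ 0 (mod 3), but the RHS 13 is not — no integer solution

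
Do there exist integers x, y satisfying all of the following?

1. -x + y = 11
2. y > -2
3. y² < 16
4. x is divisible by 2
Yes

Take x = -8, y = 3. Substituting into each constraint:
  (1) 8 + 3 = 11 ✓
  (2) 3 > -2 ✓
  (3) y² = (3)² = 9, and 9 < 16 ✓
  (4) -8 = 2 × -4, remainder 0 ✓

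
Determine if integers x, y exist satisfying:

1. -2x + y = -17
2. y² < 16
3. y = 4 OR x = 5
No

The full constraint system is jointly infeasible over the integers. Each constraint and what it forces:

  - -2x + y = -17: is a linear equation tying the variables together
  - y² < 16: restricts y to |y| ≤ 3
  - y = 4 OR x = 5: forces a choice: either y = 4 or x = 5

Split on the disjunction (y = 4 OR x = 5):
  • If y = 4: this contradicts y² < 16, which requires |y| ≤ 3.
  • If x = 5: the equation forces y = -7, but y² < 16 requires |y| ≤ 3.
Both branches are infeasible, so the system has no integer solution.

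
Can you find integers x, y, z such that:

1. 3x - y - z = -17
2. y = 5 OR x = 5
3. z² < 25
Yes

Take x = -3, y = 5, z = 3. Substituting into each constraint:
  (1) 3(-3) + (-5) + (-3) = -17 ✓
  (2) y = 5, target 5 ✓ (first branch holds)
  (3) z² = (3)² = 9, and 9 < 25 ✓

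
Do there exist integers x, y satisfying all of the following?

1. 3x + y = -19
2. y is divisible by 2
Yes

Take x = -7, y = 2. Substituting into each constraint:
  (1) 3(-7) + 2 = -19 ✓
  (2) 2 = 2 × 1, remainder 0 ✓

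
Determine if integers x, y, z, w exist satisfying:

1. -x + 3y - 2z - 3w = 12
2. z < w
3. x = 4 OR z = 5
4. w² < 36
Yes

Take x = 4, y = 8, z = 1, w = 2. Substituting into each constraint:
  (1) (-4) + 3(8) - 2(1) - 3(2) = 12 ✓
  (2) 1 < 2 ✓
  (3) x = 4, target 4 ✓ (first branch holds)
  (4) w² = (2)² = 4, and 4 < 36 ✓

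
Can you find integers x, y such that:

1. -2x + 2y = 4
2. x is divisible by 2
Yes

Take x = 0, y = 2. Substituting into each constraint:
  (1) -2(0) + 2(2) = 4 ✓
  (2) 0 = 2 × 0, remainder 0 ✓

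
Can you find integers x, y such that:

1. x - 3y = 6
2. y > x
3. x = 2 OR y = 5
No

The full constraint system is jointly infeasible over the integers. Each constraint and what it forces:

  - x - 3y = 6: is a linear equation tying the variables together
  - y > x: bounds one variable relative to another variable
  - x = 2 OR y = 5: forces a choice: either x = 2 or y = 5

Split on the disjunction (x = 2 OR y = 5):
  • If x = 2: with x = 2, every remaining term of the linear equation is divisible by 3, so the left side is ≡ 0 (mod 3); but the right side 4 ≡ 1 (mod 3). No integers can satisfy it.
  • If y = 5: the equation forces x = 21, giving (y, x) = (5, 21), which violates y > x.
Both branches are infeasible, so the system has no integer solution.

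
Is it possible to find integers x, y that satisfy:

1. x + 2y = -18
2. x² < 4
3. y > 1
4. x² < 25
No

A contradictory subset is {x + 2y = -18, x² < 4, y > 1}. No integer assignment can satisfy these jointly:

  - x + 2y = -18: is a linear equation tying the variables together
  - x² < 4: restricts x to |x| ≤ 1
  - y > 1: bounds one variable relative to a constant

Range argument: with x ∈ [-1, 1], y ∈ [2, ∞], the left side of the equation is at least 3, but the right side is -18 < 3. No integer solution exists.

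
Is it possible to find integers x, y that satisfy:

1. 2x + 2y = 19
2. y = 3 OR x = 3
No

Even the single constraint (2x + 2y = 19) is infeasible over the integers.

  - 2x + 2y = 19: every term on the left is divisible by 2, so the LHS ≡ 0 (mod 2), but the RHS 19 is not — no integer solution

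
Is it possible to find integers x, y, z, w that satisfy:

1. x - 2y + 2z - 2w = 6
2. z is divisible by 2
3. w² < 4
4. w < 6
Yes

Take x = 0, y = -3, z = 0, w = 0. Substituting into each constraint:
  (1) 0 - 2(-3) + 2(0) - 2(0) = 6 ✓
  (2) 0 = 2 × 0, remainder 0 ✓
  (3) w² = (0)² = 0, and 0 < 4 ✓
  (4) 0 < 6 ✓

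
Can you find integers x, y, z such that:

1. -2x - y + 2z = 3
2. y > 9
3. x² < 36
Yes

Take x = 0, y = 11, z = 7. Substituting into each constraint:
  (1) -2(0) + (-11) + 2(7) = 3 ✓
  (2) 11 > 9 ✓
  (3) x² = (0)² = 0, and 0 < 36 ✓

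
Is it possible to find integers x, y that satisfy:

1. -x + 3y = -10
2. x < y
Yes

Take x = -8, y = -6. Substituting into each constraint:
  (1) 8 + 3(-6) = -10 ✓
  (2) -8 < -6 ✓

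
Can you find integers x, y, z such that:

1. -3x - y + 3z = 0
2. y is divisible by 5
Yes

Take x = 0, y = 0, z = 0. Substituting into each constraint:
  (1) -3(0) + 0 + 3(0) = 0 ✓
  (2) 0 = 5 × 0, remainder 0 ✓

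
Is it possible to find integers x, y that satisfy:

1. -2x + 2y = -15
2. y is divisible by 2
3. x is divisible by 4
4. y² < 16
No

Even the single constraint (-2x + 2y = -15) is infeasible over the integers.

  - -2x + 2y = -15: every term on the left is divisible by 2, so the LHS ≡ 0 (mod 2), but the RHS -15 is not — no integer solution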